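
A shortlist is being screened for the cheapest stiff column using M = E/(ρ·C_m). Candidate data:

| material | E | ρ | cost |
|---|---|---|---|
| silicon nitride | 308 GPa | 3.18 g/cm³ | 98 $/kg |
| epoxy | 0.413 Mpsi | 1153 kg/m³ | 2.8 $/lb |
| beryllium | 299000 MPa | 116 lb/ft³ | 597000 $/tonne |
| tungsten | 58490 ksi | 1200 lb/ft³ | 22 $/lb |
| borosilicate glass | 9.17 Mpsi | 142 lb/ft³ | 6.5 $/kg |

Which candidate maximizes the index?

After converting to SI:
  silicon nitride: E = 308.0 GPa, ρ = 3180 kg/m³, cost = 98.00 $/kg
  epoxy: E = 2.848 GPa, ρ = 1153 kg/m³, cost = 6.173 $/kg
  beryllium: E = 299.0 GPa, ρ = 1858 kg/m³, cost = 597.0 $/kg
  tungsten: E = 403.3 GPa, ρ = 19220 kg/m³, cost = 48.50 $/kg
  borosilicate glass: E = 63.22 GPa, ρ = 2275 kg/m³, cost = 6.500 $/kg
  borosilicate glass: M = 4.28 MN·m per $
  silicon nitride: M = 0.988 MN·m per $
  tungsten: M = 0.433 MN·m per $
  epoxy: M = 0.400 MN·m per $
  beryllium: M = 0.270 MN·m per $
Borosilicate glass has the largest M.

borosilicate glass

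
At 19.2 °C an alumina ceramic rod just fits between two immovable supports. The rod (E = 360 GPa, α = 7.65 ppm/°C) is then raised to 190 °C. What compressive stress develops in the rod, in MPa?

ΔT = 170.8 K. Constrained thermal stress σ = E·α·ΔT = 360.0×10³ MPa × 7.65×10⁻⁶ × 170.8 = 470 MPa (compressive).

470 MPa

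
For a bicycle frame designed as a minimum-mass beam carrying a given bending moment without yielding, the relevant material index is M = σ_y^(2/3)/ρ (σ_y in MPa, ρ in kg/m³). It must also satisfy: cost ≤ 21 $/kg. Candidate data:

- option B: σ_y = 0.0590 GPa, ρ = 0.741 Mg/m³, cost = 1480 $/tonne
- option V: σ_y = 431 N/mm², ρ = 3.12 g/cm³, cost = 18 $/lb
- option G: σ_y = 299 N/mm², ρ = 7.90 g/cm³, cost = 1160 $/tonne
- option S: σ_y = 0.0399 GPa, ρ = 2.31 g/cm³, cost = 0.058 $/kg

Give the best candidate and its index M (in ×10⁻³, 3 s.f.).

Screen on constraints: cost ≤ 21 $/kg. Survivors: option B, option G, option S.
In SI units:
  option B: σ_y = 59.00 MPa, ρ = 741.0 kg/m³
  option G: σ_y = 299.0 MPa, ρ = 7900 kg/m³
  option S: σ_y = 39.90 MPa, ρ = 2310 kg/m³
  option B: M = 20.5×10⁻³
  option G: M = 5.66×10⁻³
  option S: M = 5.05×10⁻³
Option B has the largest M.

option B, M = 20.5×10⁻³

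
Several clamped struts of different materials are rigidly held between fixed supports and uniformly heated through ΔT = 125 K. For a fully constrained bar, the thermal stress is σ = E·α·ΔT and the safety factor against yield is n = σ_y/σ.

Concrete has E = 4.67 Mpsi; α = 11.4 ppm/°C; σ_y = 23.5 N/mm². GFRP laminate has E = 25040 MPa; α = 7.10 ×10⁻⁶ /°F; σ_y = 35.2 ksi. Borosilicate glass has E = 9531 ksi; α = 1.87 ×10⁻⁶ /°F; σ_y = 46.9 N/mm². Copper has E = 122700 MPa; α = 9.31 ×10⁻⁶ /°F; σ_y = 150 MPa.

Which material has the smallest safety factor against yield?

concrete

Converting E to GPa, α to ×10⁻⁶/K, σ_y to MPa, then σ and n for each:
  concrete: E = 32.20, α = 11.4, σ_y = 23.50 → σ = 45.9 MPa, n = 0.512
  GFRP laminate: E = 25.04, α = 12.8, σ_y = 242.7 → σ = 40.0 MPa, n = 6.07
  borosilicate glass: E = 65.71, α = 3.37, σ_y = 46.90 → σ = 27.6 MPa, n = 1.70
  copper: E = 122.7, α = 16.8, σ_y = 150.0 → σ = 257 MPa, n = 0.584
Concrete has the lowest safety factor, n = 0.512.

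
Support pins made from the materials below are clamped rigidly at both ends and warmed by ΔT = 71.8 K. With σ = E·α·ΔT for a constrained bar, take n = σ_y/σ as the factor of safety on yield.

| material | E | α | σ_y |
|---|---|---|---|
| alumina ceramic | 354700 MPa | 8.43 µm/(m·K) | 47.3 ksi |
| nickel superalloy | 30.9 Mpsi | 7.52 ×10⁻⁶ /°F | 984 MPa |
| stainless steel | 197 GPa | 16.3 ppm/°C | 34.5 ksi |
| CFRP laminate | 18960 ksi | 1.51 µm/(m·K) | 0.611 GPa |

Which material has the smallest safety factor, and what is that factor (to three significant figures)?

Converting E to GPa, α to ×10⁻⁶/K, σ_y to MPa, then σ and n for each:
  alumina ceramic: E = 354.7, α = 8.43, σ_y = 326.1 → σ = 215 MPa, n = 1.52
  nickel superalloy: E = 213.0, α = 13.5, σ_y = 984.0 → σ = 207 MPa, n = 4.75
  stainless steel: E = 197.0, α = 16.3, σ_y = 237.9 → σ = 231 MPa, n = 1.03
  CFRP laminate: E = 130.7, α = 1.51, σ_y = 611.0 → σ = 14.2 MPa, n = 43.1
Smallest n: stainless steel with n = 1.03.

stainless steel, n = 1.03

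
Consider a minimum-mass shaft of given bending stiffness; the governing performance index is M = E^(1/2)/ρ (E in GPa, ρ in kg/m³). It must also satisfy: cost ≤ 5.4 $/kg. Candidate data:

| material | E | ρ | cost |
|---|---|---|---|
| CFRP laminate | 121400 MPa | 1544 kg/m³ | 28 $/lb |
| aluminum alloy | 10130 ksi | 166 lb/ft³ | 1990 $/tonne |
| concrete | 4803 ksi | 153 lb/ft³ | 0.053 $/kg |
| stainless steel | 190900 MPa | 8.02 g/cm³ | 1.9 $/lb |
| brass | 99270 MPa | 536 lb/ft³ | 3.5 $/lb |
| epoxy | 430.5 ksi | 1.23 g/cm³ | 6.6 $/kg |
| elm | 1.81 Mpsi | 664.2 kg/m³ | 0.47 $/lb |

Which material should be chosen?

elm

Screen on constraints: cost ≤ 5.4 $/kg. Survivors: aluminum alloy, concrete, stainless steel, elm.
Putting every candidate on a common basis:
  aluminum alloy: E = 69.84 GPa, ρ = 2659 kg/m³
  concrete: E = 33.12 GPa, ρ = 2451 kg/m³
  stainless steel: E = 190.9 GPa, ρ = 8020 kg/m³
  elm: E = 12.48 GPa, ρ = 664.2 kg/m³
  elm: M = 5.32×10⁻³
  aluminum alloy: M = 3.14×10⁻³
  concrete: M = 2.35×10⁻³
  stainless steel: M = 1.72×10⁻³
The maximum is for elm.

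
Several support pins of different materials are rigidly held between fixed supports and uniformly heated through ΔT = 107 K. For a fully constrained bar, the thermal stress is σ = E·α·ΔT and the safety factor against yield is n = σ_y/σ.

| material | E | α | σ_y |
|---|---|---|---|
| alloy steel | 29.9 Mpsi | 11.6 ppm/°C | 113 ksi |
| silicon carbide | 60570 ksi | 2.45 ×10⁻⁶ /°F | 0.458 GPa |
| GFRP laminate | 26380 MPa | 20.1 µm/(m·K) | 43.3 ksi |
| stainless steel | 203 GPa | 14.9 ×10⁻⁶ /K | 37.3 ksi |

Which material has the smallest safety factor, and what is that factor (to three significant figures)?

stainless steel, n = 0.795

Converting E to GPa, α to ×10⁻⁶/K, σ_y to MPa, then σ and n for each:
  alloy steel: E = 206.2, α = 11.6, σ_y = 779.1 → σ = 256 MPa, n = 3.04
  silicon carbide: E = 417.6, α = 4.41, σ_y = 458.0 → σ = 197 MPa, n = 2.32
  GFRP laminate: E = 26.38, α = 20.1, σ_y = 298.5 → σ = 56.7 MPa, n = 5.26
  stainless steel: E = 203.0, α = 14.9, σ_y = 257.2 → σ = 324 MPa, n = 0.795
The minimum is stainless steel at n = 0.795.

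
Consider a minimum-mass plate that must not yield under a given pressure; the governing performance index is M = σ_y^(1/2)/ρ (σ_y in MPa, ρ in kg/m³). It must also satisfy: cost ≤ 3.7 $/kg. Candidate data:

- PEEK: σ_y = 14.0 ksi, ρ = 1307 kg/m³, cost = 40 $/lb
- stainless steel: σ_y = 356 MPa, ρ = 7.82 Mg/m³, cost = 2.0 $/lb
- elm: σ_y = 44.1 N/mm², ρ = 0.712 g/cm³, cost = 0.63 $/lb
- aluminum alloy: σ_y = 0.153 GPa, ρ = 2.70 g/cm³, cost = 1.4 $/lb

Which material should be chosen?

elm

Screen on constraints: cost ≤ 3.7 $/kg. Survivors: elm, aluminum alloy.
Normalizing units and computing the index:
  elm: σ_y = 44.10 MPa, ρ = 712.0 kg/m³
  aluminum alloy: σ_y = 153.0 MPa, ρ = 2700 kg/m³
  elm: M = 9.33×10⁻³
  aluminum alloy: M = 4.58×10⁻³
Highest index: elm.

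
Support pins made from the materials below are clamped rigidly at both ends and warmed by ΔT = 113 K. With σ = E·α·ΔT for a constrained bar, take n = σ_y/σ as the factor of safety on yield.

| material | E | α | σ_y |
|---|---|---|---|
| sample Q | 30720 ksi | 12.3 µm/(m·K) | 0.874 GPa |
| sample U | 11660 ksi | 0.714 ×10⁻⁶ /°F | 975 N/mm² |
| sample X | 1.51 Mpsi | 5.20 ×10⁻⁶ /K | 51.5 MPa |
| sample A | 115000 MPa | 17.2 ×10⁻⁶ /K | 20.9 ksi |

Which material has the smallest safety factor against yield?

In consistent units (E in GPa, α in ×10⁻⁶/K, σ_y in MPa):
  sample Q: E = 211.8, α = 12.3, σ_y = 874.0 → σ = 294 MPa, n = 2.97
  sample U: E = 80.39, α = 1.29, σ_y = 975.0 → σ = 11.7 MPa, n = 83.5
  sample X: E = 10.41, α = 5.20, σ_y = 51.50 → σ = 6.12 MPa, n = 8.42
  sample A: E = 115.0, α = 17.2, σ_y = 144.1 → σ = 224 MPa, n = 0.645
The minimum is sample A at n = 0.645.

sample A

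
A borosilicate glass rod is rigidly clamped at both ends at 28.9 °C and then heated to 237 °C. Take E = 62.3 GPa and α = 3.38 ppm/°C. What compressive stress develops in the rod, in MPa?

43.8 MPa

ΔT = 208.1 K. Constrained thermal stress σ = E·α·ΔT = 62.30×10³ MPa × 3.38×10⁻⁶ × 208.1 = 43.8 MPa (compressive).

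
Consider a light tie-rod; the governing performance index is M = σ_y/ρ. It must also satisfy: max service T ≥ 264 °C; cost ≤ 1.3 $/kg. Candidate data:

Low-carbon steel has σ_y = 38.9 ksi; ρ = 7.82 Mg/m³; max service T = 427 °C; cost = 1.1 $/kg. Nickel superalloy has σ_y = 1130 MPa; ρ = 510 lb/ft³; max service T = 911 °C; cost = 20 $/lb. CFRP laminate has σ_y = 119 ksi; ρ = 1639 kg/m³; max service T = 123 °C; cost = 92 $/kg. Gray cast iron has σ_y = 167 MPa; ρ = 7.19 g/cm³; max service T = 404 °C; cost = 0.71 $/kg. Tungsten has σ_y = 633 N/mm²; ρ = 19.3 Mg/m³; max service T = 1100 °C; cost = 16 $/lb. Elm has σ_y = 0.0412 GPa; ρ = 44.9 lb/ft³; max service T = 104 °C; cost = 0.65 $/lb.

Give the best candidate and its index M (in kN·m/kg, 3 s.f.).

low-carbon steel, M = 34.3 kN·m/kg

Screen on constraints: max service T ≥ 264 °C; cost ≤ 1.3 $/kg. Survivors: low-carbon steel, gray cast iron.
After converting to SI:
  low-carbon steel: σ_y = 268.2 MPa, ρ = 7820 kg/m³
  gray cast iron: σ_y = 167.0 MPa, ρ = 7190 kg/m³
  low-carbon steel: M = 34.3 kN·m/kg
  gray cast iron: M = 23.2 kN·m/kg
Highest index: low-carbon steel.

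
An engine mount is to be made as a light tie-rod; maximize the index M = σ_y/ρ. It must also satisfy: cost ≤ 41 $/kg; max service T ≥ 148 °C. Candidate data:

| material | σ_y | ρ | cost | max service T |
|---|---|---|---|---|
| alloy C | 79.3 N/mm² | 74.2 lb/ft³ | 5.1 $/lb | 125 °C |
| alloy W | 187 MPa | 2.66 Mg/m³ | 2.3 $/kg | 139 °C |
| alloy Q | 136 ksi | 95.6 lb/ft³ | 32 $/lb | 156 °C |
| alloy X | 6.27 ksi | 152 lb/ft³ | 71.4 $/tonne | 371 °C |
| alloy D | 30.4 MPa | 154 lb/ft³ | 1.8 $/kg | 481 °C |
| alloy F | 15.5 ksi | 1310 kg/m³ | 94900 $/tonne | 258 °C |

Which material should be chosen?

alloy X

Screen on constraints: cost ≤ 41 $/kg; max service T ≥ 148 °C. Survivors: alloy X, alloy D.
Putting every candidate on a common basis:
  alloy X: σ_y = 43.23 MPa, ρ = 2435 kg/m³
  alloy D: σ_y = 30.40 MPa, ρ = 2467 kg/m³
  alloy X: M = 17.8 kN·m/kg
  alloy D: M = 12.3 kN·m/kg
Highest index: alloy X.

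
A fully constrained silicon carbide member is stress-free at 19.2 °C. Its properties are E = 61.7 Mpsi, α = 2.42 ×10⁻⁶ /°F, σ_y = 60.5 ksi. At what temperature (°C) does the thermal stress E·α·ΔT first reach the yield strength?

E = 61.7 Mpsi = 425.4 GPa.
α = 2.42×10⁻⁶/°F × 9/5 = 4.36×10⁻⁶/K.
σ_y = 60.5 ksi = 417.1 MPa.
E·α·ΔT = 417.1 MPa ⇒ ΔT = 417.1 / (425.4×10³ × 4.36×10⁻⁶) = 225.1 K.
T = 19.2 + 225.1 = 244.3 °C.

244 °C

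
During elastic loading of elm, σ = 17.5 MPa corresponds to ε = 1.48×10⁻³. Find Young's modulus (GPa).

11.8 GPa

E = σ/ε = 17.5 MPa / 1.48×10⁻³ = 11820 MPa = 11.8 GPa.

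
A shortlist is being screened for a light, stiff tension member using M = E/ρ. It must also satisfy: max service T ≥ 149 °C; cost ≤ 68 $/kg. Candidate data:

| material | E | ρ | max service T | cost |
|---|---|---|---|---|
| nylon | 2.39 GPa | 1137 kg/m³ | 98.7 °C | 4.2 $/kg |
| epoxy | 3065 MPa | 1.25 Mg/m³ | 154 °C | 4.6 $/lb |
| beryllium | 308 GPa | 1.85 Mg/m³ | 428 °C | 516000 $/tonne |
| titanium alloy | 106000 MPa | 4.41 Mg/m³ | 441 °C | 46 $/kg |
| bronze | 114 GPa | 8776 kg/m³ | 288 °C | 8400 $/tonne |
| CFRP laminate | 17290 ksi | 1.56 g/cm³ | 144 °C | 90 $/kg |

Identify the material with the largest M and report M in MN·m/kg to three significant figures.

Screen on constraints: max service T ≥ 149 °C; cost ≤ 68 $/kg. Survivors: epoxy, titanium alloy, bronze.
After converting to SI:
  epoxy: E = 3.065 GPa, ρ = 1250 kg/m³
  titanium alloy: E = 106.0 GPa, ρ = 4410 kg/m³
  bronze: E = 114.0 GPa, ρ = 8776 kg/m³
  titanium alloy: M = 24.0 MN·m/kg
  bronze: M = 13.0 MN·m/kg
  epoxy: M = 2.45 MN·m/kg
Titanium alloy ranks first.

titanium alloy, M = 24.0 MN·m/kg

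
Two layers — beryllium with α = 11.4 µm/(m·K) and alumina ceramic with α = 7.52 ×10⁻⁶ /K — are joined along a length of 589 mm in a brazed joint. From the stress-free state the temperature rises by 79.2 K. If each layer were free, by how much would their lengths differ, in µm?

181 µm

Δα = |11.4 − 7.52|×10⁻⁶/K = 3.88×10⁻⁶/K.
ΔL_mismatch = Δα·L·ΔT = 3.88×10⁻⁶ × 589.0 mm × 79.2 K = 181 µm.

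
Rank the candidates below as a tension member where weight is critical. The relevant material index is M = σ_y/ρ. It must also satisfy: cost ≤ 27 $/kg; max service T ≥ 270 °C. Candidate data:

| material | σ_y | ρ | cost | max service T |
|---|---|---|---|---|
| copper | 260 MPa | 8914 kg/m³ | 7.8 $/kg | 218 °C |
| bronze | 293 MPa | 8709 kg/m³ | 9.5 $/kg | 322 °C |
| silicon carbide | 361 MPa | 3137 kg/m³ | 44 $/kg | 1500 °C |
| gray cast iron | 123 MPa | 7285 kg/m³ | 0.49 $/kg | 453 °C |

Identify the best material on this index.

bronze

Screen on constraints: cost ≤ 27 $/kg; max service T ≥ 270 °C. Survivors: bronze, gray cast iron.
Evaluate M for each candidate:
  bronze: M = 33.6 kN·m/kg
  gray cast iron: M = 16.9 kN·m/kg
The maximum is for bronze.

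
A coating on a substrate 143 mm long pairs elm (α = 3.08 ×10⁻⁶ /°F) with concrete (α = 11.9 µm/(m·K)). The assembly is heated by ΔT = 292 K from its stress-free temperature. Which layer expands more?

concrete

elm: α = 3.08×10⁻⁶/°F × 9/5 = 5.54×10⁻⁶/K.
α(elm) = 5.54×10⁻⁶/K vs α(concrete) = 11.9×10⁻⁶/K.
Higher α expands more for the same ΔT: concrete.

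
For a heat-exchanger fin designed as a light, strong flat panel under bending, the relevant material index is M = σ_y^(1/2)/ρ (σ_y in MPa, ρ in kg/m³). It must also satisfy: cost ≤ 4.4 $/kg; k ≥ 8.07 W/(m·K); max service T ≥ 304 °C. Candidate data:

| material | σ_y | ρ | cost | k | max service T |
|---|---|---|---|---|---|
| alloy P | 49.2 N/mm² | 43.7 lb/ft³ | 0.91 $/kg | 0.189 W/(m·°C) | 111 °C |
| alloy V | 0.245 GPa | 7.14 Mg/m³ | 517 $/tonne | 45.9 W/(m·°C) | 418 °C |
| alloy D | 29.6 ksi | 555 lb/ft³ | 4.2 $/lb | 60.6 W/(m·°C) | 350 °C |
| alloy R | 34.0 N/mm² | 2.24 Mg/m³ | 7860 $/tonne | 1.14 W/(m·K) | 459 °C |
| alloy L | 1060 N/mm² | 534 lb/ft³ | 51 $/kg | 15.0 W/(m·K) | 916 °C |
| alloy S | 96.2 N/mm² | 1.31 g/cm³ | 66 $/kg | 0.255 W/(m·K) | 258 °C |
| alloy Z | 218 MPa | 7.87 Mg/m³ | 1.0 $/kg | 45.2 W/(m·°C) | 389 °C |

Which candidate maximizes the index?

Screen on constraints: cost ≤ 4.4 $/kg; k ≥ 8.07 W/(m·K); max service T ≥ 304 °C. Survivors: alloy V, alloy Z.
Normalizing units and computing the index:
  alloy V: σ_y = 245.0 MPa, ρ = 7140 kg/m³
  alloy Z: σ_y = 218.0 MPa, ρ = 7870 kg/m³
  alloy V: M = 2.19×10⁻³
  alloy Z: M = 1.88×10⁻³
The maximum is for alloy V.

alloy V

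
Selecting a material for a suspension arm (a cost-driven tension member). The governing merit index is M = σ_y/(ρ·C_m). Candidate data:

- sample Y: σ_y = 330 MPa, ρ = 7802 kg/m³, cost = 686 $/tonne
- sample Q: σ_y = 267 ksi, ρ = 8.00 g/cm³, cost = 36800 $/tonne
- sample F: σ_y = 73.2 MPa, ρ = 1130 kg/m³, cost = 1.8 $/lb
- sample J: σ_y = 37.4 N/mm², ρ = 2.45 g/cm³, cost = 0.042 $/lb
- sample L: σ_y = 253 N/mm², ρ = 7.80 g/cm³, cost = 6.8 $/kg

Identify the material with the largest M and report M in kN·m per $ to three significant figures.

sample J, M = 165 kN·m per $

Putting every candidate on a common basis:
  sample Y: σ_y = 330.0 MPa, ρ = 7802 kg/m³, cost = 0.6860 $/kg
  sample Q: σ_y = 1841 MPa, ρ = 8000 kg/m³, cost = 36.80 $/kg
  sample F: σ_y = 73.20 MPa, ρ = 1130 kg/m³, cost = 3.968 $/kg
  sample J: σ_y = 37.40 MPa, ρ = 2450 kg/m³, cost = 0.09259 $/kg
  sample L: σ_y = 253.0 MPa, ρ = 7800 kg/m³, cost = 6.800 $/kg
  sample J: M = 165 kN·m per $
  sample Y: M = 61.7 kN·m per $
  sample F: M = 16.3 kN·m per $
  sample Q: M = 6.25 kN·m per $
  sample L: M = 4.77 kN·m per $
The maximum is for sample J.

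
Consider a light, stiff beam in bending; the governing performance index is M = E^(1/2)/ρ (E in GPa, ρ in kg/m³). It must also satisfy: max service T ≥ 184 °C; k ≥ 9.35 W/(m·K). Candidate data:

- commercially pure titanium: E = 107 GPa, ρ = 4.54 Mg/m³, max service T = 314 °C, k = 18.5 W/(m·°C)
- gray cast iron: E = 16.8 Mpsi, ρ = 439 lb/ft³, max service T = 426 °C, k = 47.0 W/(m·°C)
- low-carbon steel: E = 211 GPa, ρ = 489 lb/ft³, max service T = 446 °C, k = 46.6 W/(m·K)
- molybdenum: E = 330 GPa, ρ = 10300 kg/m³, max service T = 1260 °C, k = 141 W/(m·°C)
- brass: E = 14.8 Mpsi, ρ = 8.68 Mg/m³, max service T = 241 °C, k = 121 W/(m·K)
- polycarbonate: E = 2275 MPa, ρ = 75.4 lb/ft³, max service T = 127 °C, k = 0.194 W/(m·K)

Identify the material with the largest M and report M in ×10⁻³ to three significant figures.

Screen on constraints: max service T ≥ 184 °C; k ≥ 9.35 W/(m·K). Survivors: commercially pure titanium, gray cast iron, low-carbon steel, molybdenum, brass.
After converting to SI:
  commercially pure titanium: E = 107.0 GPa, ρ = 4540 kg/m³
  gray cast iron: E = 115.8 GPa, ρ = 7032 kg/m³
  low-carbon steel: E = 211.0 GPa, ρ = 7833 kg/m³
  molybdenum: E = 330.0 GPa, ρ = 10300 kg/m³
  brass: E = 102.0 GPa, ρ = 8680 kg/m³
  commercially pure titanium: M = 2.28×10⁻³
  low-carbon steel: M = 1.85×10⁻³
  molybdenum: M = 1.76×10⁻³
  gray cast iron: M = 1.53×10⁻³
  brass: M = 1.16×10⁻³
Highest index: commercially pure titanium.

commercially pure titanium, M = 2.28×10⁻³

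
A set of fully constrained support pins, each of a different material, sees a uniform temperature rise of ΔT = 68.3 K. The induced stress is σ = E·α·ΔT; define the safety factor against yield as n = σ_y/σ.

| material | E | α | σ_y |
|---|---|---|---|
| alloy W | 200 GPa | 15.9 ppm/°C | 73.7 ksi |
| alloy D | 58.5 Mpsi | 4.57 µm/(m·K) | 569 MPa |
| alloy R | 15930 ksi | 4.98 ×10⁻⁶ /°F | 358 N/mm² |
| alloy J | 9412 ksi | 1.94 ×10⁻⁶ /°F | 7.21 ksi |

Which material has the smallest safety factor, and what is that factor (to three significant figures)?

Converting E to GPa, α to ×10⁻⁶/K, σ_y to MPa, then σ and n for each:
  alloy W: E = 200.0, α = 15.9, σ_y = 508.1 → σ = 217 MPa, n = 2.34
  alloy D: E = 403.3, α = 4.57, σ_y = 569.0 → σ = 126 MPa, n = 4.52
  alloy R: E = 109.8, α = 8.96, σ_y = 358.0 → σ = 67.2 MPa, n = 5.32
  alloy J: E = 64.89, α = 3.49, σ_y = 49.71 → σ = 15.5 MPa, n = 3.21
The minimum is alloy W at n = 2.34.

alloy W, n = 2.34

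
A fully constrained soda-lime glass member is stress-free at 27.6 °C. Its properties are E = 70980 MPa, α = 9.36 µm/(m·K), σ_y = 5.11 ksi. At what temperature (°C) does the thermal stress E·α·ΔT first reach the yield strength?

80.6 °C

E = 70980 MPa = 70.98 GPa.
σ_y = 5.11 ksi = 35.23 MPa.
E·α·ΔT = 35.23 MPa ⇒ ΔT = 35.23 / (70.98×10³ × 9.36×10⁻⁶) = 53.03 K.
T = 27.6 + 53.03 = 80.63 °C.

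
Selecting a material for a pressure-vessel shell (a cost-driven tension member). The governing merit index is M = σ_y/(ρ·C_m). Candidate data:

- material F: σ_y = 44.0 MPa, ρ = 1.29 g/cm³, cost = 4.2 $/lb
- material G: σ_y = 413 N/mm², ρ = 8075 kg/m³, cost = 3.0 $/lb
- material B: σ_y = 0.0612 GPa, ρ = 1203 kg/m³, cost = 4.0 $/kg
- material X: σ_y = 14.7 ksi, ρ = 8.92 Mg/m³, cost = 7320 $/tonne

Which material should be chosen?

After converting to SI:
  material F: σ_y = 44.00 MPa, ρ = 1290 kg/m³, cost = 9.259 $/kg
  material G: σ_y = 413.0 MPa, ρ = 8075 kg/m³, cost = 6.614 $/kg
  material B: σ_y = 61.20 MPa, ρ = 1203 kg/m³, cost = 4.000 $/kg
  material X: σ_y = 101.4 MPa, ρ = 8920 kg/m³, cost = 7.320 $/kg
  material B: M = 12.7 kN·m per $
  material G: M = 7.73 kN·m per $
  material F: M = 3.68 kN·m per $
  material X: M = 1.55 kN·m per $
Highest index: material B.

material B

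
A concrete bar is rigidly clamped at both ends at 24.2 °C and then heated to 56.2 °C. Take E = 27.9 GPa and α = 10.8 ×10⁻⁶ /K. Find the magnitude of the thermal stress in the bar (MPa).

ΔT = 32.00 K. Constrained thermal stress σ = E·α·ΔT = 27.90×10³ MPa × 10.8×10⁻⁶ × 32.00 = 9.64 MPa (compressive).

9.64 MPa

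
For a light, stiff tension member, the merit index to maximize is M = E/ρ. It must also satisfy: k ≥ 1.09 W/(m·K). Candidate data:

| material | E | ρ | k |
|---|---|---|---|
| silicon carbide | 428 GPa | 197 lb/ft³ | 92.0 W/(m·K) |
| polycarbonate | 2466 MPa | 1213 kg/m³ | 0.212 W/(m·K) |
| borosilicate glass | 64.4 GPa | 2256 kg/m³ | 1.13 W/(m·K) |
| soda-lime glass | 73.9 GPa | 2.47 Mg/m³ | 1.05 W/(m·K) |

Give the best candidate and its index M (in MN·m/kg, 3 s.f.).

silicon carbide, M = 136 MN·m/kg

Screen on constraints: k ≥ 1.09 W/(m·K). Survivors: silicon carbide, borosilicate glass.
In SI units:
  silicon carbide: E = 428.0 GPa, ρ = 3156 kg/m³
  borosilicate glass: E = 64.40 GPa, ρ = 2256 kg/m³
  silicon carbide: M = 136 MN·m/kg
  borosilicate glass: M = 28.5 MN·m/kg
Silicon carbide has the largest M.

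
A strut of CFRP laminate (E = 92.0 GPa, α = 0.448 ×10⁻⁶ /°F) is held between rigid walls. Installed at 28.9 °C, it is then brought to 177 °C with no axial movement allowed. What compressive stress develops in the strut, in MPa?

11.0 MPa

α = 0.448×10⁻⁶/°F × 9/5 = 0.806×10⁻⁶/K.
ΔT = 148.1 K. Constrained thermal stress σ = E·α·ΔT = 92.00×10³ MPa × 0.806×10⁻⁶ × 148.1 = 11.0 MPa (compressive).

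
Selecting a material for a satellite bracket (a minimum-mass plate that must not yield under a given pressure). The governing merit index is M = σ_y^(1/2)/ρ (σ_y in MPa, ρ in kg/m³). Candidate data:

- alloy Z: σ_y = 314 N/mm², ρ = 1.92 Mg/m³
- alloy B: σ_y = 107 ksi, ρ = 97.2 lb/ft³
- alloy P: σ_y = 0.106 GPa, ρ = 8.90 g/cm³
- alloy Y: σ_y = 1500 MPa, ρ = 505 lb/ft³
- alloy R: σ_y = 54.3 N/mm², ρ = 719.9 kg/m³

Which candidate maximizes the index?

Convert each candidate to consistent units, then evaluate M:
  alloy Z: σ_y = 314.0 MPa, ρ = 1920 kg/m³
  alloy B: σ_y = 737.7 MPa, ρ = 1557 kg/m³
  alloy P: σ_y = 106.0 MPa, ρ = 8900 kg/m³
  alloy Y: σ_y = 1500 MPa, ρ = 8089 kg/m³
  alloy R: σ_y = 54.30 MPa, ρ = 719.9 kg/m³
  alloy B: M = 17.4×10⁻³
  alloy R: M = 10.2×10⁻³
  alloy Z: M = 9.23×10⁻³
  alloy Y: M = 4.79×10⁻³
  alloy P: M = 1.16×10⁻³
Highest index: alloy B.

alloy B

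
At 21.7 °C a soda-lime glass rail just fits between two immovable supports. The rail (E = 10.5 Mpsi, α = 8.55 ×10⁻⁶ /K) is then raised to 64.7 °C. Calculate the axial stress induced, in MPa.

E = 10.5 Mpsi = 72.39 GPa.
ΔT = 43.00 K. Constrained thermal stress σ = E·α·ΔT = 72.39×10³ MPa × 8.55×10⁻⁶ × 43.00 = 26.6 MPa (compressive).

26.6 MPa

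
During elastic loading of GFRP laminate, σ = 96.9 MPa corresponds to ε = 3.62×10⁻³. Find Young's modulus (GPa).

26.8 GPa

E = σ/ε = 96.9 MPa / 3.62×10⁻³ = 26770 MPa = 26.8 GPa.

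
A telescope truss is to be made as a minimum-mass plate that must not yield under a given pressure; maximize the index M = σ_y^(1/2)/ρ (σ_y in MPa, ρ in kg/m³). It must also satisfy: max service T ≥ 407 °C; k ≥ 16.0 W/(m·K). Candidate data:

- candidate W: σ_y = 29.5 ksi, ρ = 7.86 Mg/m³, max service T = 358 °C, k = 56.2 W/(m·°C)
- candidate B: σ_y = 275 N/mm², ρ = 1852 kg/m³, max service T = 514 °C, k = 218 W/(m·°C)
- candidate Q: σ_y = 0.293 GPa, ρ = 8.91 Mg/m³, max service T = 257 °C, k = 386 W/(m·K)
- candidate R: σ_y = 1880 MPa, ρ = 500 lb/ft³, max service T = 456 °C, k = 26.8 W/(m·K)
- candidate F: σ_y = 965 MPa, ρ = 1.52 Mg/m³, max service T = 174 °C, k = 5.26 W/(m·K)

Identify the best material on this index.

Screen on constraints: max service T ≥ 407 °C; k ≥ 16.0 W/(m·K). Survivors: candidate B, candidate R.
Putting every candidate on a common basis:
  candidate B: σ_y = 275.0 MPa, ρ = 1852 kg/m³
  candidate R: σ_y = 1880 MPa, ρ = 8009 kg/m³
  candidate B: M = 8.95×10⁻³
  candidate R: M = 5.41×10⁻³
Candidate B ranks first.

candidate B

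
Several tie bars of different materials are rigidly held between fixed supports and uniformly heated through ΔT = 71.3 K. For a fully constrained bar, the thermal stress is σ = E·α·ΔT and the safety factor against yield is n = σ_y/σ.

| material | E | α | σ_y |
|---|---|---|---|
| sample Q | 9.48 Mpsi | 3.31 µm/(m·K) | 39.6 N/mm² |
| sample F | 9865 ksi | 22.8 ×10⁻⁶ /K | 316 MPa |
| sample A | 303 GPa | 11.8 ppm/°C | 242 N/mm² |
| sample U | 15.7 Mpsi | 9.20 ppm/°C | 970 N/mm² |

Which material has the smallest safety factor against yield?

In consistent units (E in GPa, α in ×10⁻⁶/K, σ_y in MPa):
  sample Q: E = 65.36, α = 3.31, σ_y = 39.60 → σ = 15.4 MPa, n = 2.57
  sample F: E = 68.02, α = 22.8, σ_y = 316.0 → σ = 111 MPa, n = 2.86
  sample A: E = 303.0, α = 11.8, σ_y = 242.0 → σ = 255 MPa, n = 0.949
  sample U: E = 108.2, α = 9.20, σ_y = 970.0 → σ = 71.0 MPa, n = 13.7
Sample A has the lowest safety factor, n = 0.949.

sample A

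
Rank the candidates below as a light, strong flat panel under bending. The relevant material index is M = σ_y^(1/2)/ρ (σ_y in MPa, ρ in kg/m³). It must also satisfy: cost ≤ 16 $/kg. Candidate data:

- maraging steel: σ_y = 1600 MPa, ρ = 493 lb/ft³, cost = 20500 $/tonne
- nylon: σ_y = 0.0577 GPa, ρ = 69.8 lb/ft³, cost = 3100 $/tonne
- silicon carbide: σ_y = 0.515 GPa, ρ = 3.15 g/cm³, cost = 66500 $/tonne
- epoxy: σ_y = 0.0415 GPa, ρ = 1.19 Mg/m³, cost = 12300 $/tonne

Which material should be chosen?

Screen on constraints: cost ≤ 16 $/kg. Survivors: nylon, epoxy.
Convert each candidate to consistent units, then evaluate M:
  nylon: σ_y = 57.70 MPa, ρ = 1118 kg/m³
  epoxy: σ_y = 41.50 MPa, ρ = 1190 kg/m³
  nylon: M = 6.79×10⁻³
  epoxy: M = 5.41×10⁻³
The maximum is for nylon.

nylon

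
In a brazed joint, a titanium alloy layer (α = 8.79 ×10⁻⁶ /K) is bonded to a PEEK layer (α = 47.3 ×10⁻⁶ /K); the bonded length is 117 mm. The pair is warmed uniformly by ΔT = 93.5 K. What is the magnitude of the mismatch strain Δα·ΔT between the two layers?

3.60×10⁻³

Δα = |8.79 − 47.3|×10⁻⁶/K = 38.5×10⁻⁶/K.
Mismatch strain = Δα·ΔT = 38.5×10⁻⁶ × 93.5 = 3.60×10⁻³.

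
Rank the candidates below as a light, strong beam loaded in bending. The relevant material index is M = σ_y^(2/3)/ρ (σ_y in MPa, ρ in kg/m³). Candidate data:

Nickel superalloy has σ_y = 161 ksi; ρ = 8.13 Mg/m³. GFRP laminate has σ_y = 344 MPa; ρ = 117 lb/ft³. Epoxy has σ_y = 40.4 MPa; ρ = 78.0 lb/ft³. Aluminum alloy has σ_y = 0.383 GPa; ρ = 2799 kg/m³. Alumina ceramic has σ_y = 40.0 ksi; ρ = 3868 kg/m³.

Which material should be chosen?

Convert each candidate to consistent units, then evaluate M:
  nickel superalloy: σ_y = 1110 MPa, ρ = 8130 kg/m³
  GFRP laminate: σ_y = 344.0 MPa, ρ = 1874 kg/m³
  epoxy: σ_y = 40.40 MPa, ρ = 1249 kg/m³
  aluminum alloy: σ_y = 383.0 MPa, ρ = 2799 kg/m³
  alumina ceramic: σ_y = 275.8 MPa, ρ = 3868 kg/m³
  GFRP laminate: M = 26.2×10⁻³
  aluminum alloy: M = 18.8×10⁻³
  nickel superalloy: M = 13.2×10⁻³
  alumina ceramic: M = 11.0×10⁻³
  epoxy: M = 9.42×10⁻³
Highest index: GFRP laminate.

GFRP laminate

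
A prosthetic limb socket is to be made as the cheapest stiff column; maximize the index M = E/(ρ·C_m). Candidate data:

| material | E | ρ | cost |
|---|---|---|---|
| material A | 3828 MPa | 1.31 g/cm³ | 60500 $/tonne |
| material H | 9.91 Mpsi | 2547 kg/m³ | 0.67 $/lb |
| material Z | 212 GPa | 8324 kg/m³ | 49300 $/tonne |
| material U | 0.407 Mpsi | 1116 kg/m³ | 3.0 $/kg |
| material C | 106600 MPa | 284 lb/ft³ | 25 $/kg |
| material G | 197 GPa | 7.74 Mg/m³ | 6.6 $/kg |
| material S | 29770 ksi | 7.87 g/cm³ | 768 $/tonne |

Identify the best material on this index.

material S

Convert each candidate to consistent units, then evaluate M:
  material A: E = 3.828 GPa, ρ = 1310 kg/m³, cost = 60.50 $/kg
  material H: E = 68.33 GPa, ρ = 2547 kg/m³, cost = 1.477 $/kg
  material Z: E = 212.0 GPa, ρ = 8324 kg/m³, cost = 49.30 $/kg
  material U: E = 2.806 GPa, ρ = 1116 kg/m³, cost = 3.000 $/kg
  material C: E = 106.6 GPa, ρ = 4549 kg/m³, cost = 25.00 $/kg
  material G: E = 197.0 GPa, ρ = 7740 kg/m³, cost = 6.600 $/kg
  material S: E = 205.3 GPa, ρ = 7870 kg/m³, cost = 0.7680 $/kg
  material S: M = 34.0 MN·m per $
  material H: M = 18.2 MN·m per $
  material G: M = 3.86 MN·m per $
  material C: M = 0.937 MN·m per $
  material U: M = 0.838 MN·m per $
  material Z: M = 0.517 MN·m per $
  material A: M = 0.0483 MN·m per $
The maximum is for material S.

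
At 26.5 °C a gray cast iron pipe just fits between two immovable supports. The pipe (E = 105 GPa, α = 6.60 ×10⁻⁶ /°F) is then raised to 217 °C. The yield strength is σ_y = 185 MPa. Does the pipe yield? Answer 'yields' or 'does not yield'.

yields

α = 6.60×10⁻⁶/°F × 9/5 = 11.9×10⁻⁶/K.
ΔT = 190.5 K. Constrained thermal stress σ = E·α·ΔT = 105.0×10³ MPa × 11.9×10⁻⁶ × 190.5 = 238 MPa (compressive).
Compare to σ_y = 185 MPa: σ ≥ σ_y, so it yields.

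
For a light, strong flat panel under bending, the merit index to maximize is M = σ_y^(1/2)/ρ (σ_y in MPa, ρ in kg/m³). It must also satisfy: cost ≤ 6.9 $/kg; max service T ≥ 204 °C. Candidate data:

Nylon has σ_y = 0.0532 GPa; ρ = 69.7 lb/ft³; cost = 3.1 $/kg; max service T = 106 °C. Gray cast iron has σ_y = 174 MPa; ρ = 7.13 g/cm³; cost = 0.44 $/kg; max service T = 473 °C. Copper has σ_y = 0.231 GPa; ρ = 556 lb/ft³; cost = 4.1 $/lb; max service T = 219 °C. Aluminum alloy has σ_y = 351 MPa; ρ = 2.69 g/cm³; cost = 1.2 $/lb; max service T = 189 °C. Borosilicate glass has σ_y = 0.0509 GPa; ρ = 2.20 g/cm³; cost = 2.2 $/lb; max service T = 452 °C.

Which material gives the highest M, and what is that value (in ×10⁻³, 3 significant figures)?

borosilicate glass, M = 3.24×10⁻³

Screen on constraints: cost ≤ 6.9 $/kg; max service T ≥ 204 °C. Survivors: gray cast iron, borosilicate glass.
Normalizing units and computing the index:
  gray cast iron: σ_y = 174.0 MPa, ρ = 7130 kg/m³
  borosilicate glass: σ_y = 50.90 MPa, ρ = 2200 kg/m³
  borosilicate glass: M = 3.24×10⁻³
  gray cast iron: M = 1.85×10⁻³
Highest index: borosilicate glass.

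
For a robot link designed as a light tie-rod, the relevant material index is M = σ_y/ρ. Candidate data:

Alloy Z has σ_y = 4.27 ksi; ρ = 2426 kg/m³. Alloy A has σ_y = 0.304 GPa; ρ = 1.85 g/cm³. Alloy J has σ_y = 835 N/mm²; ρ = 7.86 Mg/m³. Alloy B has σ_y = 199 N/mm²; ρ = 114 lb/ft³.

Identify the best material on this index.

alloy A

Putting every candidate on a common basis:
  alloy Z: σ_y = 29.44 MPa, ρ = 2426 kg/m³
  alloy A: σ_y = 304.0 MPa, ρ = 1850 kg/m³
  alloy J: σ_y = 835.0 MPa, ρ = 7860 kg/m³
  alloy B: σ_y = 199.0 MPa, ρ = 1826 kg/m³
  alloy A: M = 164 kN·m/kg
  alloy B: M = 109 kN·m/kg
  alloy J: M = 106 kN·m/kg
  alloy Z: M = 12.1 kN·m/kg
Highest index: alloy A.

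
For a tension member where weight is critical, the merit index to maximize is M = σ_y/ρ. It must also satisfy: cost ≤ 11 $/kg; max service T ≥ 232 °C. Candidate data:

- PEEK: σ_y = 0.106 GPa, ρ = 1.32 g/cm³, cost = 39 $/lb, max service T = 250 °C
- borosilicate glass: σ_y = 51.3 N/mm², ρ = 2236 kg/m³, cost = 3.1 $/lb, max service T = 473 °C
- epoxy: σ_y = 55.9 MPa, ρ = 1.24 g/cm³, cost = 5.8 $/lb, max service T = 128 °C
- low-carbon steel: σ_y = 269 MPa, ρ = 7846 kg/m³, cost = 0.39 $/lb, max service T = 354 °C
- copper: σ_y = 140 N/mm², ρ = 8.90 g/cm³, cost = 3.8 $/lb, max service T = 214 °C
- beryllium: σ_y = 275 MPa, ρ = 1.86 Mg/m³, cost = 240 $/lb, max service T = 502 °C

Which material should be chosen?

Screen on constraints: cost ≤ 11 $/kg; max service T ≥ 232 °C. Survivors: borosilicate glass, low-carbon steel.
After converting to SI:
  borosilicate glass: σ_y = 51.30 MPa, ρ = 2236 kg/m³
  low-carbon steel: σ_y = 269.0 MPa, ρ = 7846 kg/m³
  low-carbon steel: M = 34.3 kN·m/kg
  borosilicate glass: M = 22.9 kN·m/kg
The maximum is for low-carbon steel.

low-carbon steel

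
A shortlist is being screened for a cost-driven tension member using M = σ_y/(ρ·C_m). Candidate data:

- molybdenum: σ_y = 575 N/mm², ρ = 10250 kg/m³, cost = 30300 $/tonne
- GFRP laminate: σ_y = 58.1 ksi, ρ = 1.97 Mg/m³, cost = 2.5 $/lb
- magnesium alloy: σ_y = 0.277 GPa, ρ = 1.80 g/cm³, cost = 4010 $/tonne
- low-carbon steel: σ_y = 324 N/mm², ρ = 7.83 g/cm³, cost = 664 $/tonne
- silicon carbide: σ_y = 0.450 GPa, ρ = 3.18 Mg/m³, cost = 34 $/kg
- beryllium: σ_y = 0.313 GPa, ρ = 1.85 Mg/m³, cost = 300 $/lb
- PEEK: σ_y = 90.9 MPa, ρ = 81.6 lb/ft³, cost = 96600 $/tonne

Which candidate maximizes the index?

low-carbon steel

Normalizing units and computing the index:
  molybdenum: σ_y = 575.0 MPa, ρ = 10250 kg/m³, cost = 30.30 $/kg
  GFRP laminate: σ_y = 400.6 MPa, ρ = 1970 kg/m³, cost = 5.511 $/kg
  magnesium alloy: σ_y = 277.0 MPa, ρ = 1800 kg/m³, cost = 4.010 $/kg
  low-carbon steel: σ_y = 324.0 MPa, ρ = 7830 kg/m³, cost = 0.6640 $/kg
  silicon carbide: σ_y = 450.0 MPa, ρ = 3180 kg/m³, cost = 34.00 $/kg
  beryllium: σ_y = 313.0 MPa, ρ = 1850 kg/m³, cost = 661.4 $/kg
  PEEK: σ_y = 90.90 MPa, ρ = 1307 kg/m³, cost = 96.60 $/kg
  low-carbon steel: M = 62.3 kN·m per $
  magnesium alloy: M = 38.4 kN·m per $
  GFRP laminate: M = 36.9 kN·m per $
  silicon carbide: M = 4.16 kN·m per $
  molybdenum: M = 1.85 kN·m per $
  PEEK: M = 0.720 kN·m per $
  beryllium: M = 0.256 kN·m per $
Highest index: low-carbon steel.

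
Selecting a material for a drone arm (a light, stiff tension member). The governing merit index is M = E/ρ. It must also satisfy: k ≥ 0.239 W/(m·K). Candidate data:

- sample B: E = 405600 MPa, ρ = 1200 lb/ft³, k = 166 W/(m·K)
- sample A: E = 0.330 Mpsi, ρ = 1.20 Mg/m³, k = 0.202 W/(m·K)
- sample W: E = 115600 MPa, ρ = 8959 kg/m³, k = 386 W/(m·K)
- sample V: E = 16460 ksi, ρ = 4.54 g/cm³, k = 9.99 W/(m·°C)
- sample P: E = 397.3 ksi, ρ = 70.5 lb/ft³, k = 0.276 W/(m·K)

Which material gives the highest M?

Screen on constraints: k ≥ 0.239 W/(m·K). Survivors: sample B, sample W, sample V, sample P.
Normalizing units and computing the index:
  sample B: E = 405.6 GPa, ρ = 19220 kg/m³
  sample W: E = 115.6 GPa, ρ = 8959 kg/m³
  sample V: E = 113.5 GPa, ρ = 4540 kg/m³
  sample P: E = 2.739 GPa, ρ = 1129 kg/m³
  sample V: M = 25.0 MN·m/kg
  sample B: M = 21.1 MN·m/kg
  sample W: M = 12.9 MN·m/kg
  sample P: M = 2.43 MN·m/kg
Sample V ranks first.

sample V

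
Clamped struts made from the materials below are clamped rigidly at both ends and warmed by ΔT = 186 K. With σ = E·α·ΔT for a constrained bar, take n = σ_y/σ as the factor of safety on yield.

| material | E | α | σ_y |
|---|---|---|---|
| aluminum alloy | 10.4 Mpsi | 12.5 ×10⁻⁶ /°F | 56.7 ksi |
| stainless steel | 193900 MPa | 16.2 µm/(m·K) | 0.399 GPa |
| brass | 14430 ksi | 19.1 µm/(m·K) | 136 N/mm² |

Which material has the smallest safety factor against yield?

brass

Per material, after unit conversion:
  aluminum alloy: E = 71.71, α = 22.5, σ_y = 390.9 → σ = 300 MPa, n = 1.30
  stainless steel: E = 193.9, α = 16.2, σ_y = 399.0 → σ = 584 MPa, n = 0.683
  brass: E = 99.49, α = 19.1, σ_y = 136.0 → σ = 353 MPa, n = 0.385
Smallest n: brass with n = 0.385.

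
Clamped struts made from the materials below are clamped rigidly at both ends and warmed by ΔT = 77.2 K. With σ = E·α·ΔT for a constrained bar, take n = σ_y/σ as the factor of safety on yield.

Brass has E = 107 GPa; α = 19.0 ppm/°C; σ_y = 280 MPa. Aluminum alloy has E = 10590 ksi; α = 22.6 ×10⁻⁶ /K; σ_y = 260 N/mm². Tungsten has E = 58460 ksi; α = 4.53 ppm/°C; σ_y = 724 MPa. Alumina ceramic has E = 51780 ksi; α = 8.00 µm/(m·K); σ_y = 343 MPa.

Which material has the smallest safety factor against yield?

alumina ceramic

In consistent units (E in GPa, α in ×10⁻⁶/K, σ_y in MPa):
  brass: E = 107.0, α = 19.0, σ_y = 280.0 → σ = 157 MPa, n = 1.78
  aluminum alloy: E = 73.02, α = 22.6, σ_y = 260.0 → σ = 127 MPa, n = 2.04
  tungsten: E = 403.1, α = 4.53, σ_y = 724.0 → σ = 141 MPa, n = 5.14
  alumina ceramic: E = 357.0, α = 8.00, σ_y = 343.0 → σ = 220 MPa, n = 1.56
Alumina ceramic has the lowest safety factor, n = 1.56.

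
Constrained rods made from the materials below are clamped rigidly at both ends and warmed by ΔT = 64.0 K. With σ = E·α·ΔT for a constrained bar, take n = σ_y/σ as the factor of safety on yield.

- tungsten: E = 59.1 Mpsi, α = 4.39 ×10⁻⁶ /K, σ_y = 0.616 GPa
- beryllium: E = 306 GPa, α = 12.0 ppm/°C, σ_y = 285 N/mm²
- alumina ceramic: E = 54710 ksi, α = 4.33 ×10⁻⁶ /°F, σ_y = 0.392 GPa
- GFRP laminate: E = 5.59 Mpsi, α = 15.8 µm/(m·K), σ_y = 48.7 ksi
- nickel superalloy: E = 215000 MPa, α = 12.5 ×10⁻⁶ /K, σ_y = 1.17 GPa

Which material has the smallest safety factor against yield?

beryllium

Converting E to GPa, α to ×10⁻⁶/K, σ_y to MPa, then σ and n for each:
  tungsten: E = 407.5, α = 4.39, σ_y = 616.0 → σ = 114 MPa, n = 5.38
  beryllium: E = 306.0, α = 12.0, σ_y = 285.0 → σ = 235 MPa, n = 1.21
  alumina ceramic: E = 377.2, α = 7.79, σ_y = 392.0 → σ = 188 MPa, n = 2.08
  GFRP laminate: E = 38.54, α = 15.8, σ_y = 335.8 → σ = 39.0 MPa, n = 8.62
  nickel superalloy: E = 215.0, α = 12.5, σ_y = 1170 → σ = 172 MPa, n = 6.80
Beryllium has the lowest safety factor, n = 1.21.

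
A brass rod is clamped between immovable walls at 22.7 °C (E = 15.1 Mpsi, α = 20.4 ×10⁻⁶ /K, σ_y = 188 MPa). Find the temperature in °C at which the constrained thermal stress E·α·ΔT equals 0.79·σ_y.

92.6 °C

E = 15.1 Mpsi = 104.1 GPa.
E·α·ΔT = 148.5 MPa ⇒ ΔT = 148.5 / (104.1×10³ × 20.4×10⁻⁶) = 69.93 K.
T = 22.7 + 69.93 = 92.63 °C.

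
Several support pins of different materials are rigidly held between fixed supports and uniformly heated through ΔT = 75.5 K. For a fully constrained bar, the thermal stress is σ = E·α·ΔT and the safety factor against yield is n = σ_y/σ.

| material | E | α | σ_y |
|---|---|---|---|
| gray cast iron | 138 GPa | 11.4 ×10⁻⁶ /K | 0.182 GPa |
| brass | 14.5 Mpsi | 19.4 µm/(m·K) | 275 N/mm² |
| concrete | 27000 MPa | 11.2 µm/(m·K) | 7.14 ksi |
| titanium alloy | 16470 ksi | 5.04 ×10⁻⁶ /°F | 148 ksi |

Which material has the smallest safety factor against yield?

gray cast iron

With everything in SI (GPa, ×10⁻⁶/K, MPa):
  gray cast iron: E = 138.0, α = 11.4, σ_y = 182.0 → σ = 119 MPa, n = 1.53
  brass: E = 99.97, α = 19.4, σ_y = 275.0 → σ = 146 MPa, n = 1.88
  concrete: E = 27.00, α = 11.2, σ_y = 49.23 → σ = 22.8 MPa, n = 2.16
  titanium alloy: E = 113.6, α = 9.07, σ_y = 1020 → σ = 77.8 MPa, n = 13.1
The minimum is gray cast iron at n = 1.53.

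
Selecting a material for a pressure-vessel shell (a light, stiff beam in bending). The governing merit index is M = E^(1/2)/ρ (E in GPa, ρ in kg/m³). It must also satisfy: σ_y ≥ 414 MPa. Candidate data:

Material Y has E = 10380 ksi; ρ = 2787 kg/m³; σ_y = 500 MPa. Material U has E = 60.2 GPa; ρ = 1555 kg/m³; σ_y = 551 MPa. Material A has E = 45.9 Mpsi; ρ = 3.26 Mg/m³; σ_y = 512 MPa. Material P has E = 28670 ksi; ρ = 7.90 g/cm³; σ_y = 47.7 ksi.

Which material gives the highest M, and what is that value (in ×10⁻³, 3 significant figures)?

material A, M = 5.46×10⁻³

Screen on constraints: σ_y ≥ 414 MPa. Survivors: material Y, material U, material A.
After converting to SI:
  material Y: E = 71.57 GPa, ρ = 2787 kg/m³
  material U: E = 60.20 GPa, ρ = 1555 kg/m³
  material A: E = 316.5 GPa, ρ = 3260 kg/m³
  material A: M = 5.46×10⁻³
  material U: M = 4.99×10⁻³
  material Y: M = 3.04×10⁻³
Highest index: material A.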